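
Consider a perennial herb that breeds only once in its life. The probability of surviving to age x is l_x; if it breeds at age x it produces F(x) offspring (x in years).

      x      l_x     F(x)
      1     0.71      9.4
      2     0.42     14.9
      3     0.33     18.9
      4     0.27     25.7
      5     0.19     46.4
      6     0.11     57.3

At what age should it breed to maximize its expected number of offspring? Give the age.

5

Expected offspring if breeding at age x = l_x × F(x):
  age 1: 0.71 × 9.4 = 6.674
  age 2: 0.42 × 14.9 = 6.258
  age 3: 0.33 × 18.9 = 6.237
  age 4: 0.27 × 25.7 = 6.939
  age 5: 0.19 × 46.4 = 8.816
  age 6: 0.11 × 57.3 = 6.303
Maximum at age 5 (8.816).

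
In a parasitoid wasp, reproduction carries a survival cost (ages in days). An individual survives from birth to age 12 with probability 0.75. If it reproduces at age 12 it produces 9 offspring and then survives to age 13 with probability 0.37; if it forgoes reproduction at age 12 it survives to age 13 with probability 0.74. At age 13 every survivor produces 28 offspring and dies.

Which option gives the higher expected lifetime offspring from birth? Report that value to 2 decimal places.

breed at age 12: R₀ = 0.75 × (9 + 0.37 × 28) = 0.75 × 19.3600 = 14.5200
delay to age 13: R₀ = 0.75 × (0.74 × 28) = 0.75 × 20.7200 = 15.5400
Higher: delay to age 13 (15.5400).

15.54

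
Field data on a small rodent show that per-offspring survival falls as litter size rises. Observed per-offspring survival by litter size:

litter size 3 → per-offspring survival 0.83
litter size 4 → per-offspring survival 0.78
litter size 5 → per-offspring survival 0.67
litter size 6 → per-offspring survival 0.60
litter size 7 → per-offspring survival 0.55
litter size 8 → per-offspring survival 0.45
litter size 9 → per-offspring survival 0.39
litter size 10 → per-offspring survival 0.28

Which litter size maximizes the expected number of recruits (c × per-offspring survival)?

Expected recruits = c × s(c):
  c=3: 3 × 0.83 = 2.490
  c=4: 4 × 0.78 = 3.120
  c=5: 5 × 0.67 = 3.350
  c=6: 6 × 0.60 = 3.600
  c=7: 7 × 0.55 = 3.850
  c=8: 8 × 0.45 = 3.600
  c=9: 9 × 0.39 = 3.510
  c=10: 10 × 0.28 = 2.800
Maximum at c = 7 (3.850 recruits).

7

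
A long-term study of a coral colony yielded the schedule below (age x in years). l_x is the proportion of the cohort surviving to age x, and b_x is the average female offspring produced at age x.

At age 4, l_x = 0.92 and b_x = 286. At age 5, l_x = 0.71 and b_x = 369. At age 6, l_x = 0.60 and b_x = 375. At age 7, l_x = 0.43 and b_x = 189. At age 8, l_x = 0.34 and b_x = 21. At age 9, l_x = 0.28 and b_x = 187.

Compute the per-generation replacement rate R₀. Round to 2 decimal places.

R₀ = Σ l_x b_x:
  age 4: 0.92 × 286 = 263.1200
  age 5: 0.71 × 369 = 261.9900
  age 6: 0.60 × 375 = 225.0000
  age 7: 0.43 × 189 = 81.2700
  age 8: 0.34 × 21 = 7.1400
  age 9: 0.28 × 187 = 52.3600
R₀ = 263.1200 + 261.9900 + 225.0000 + 81.2700 + 7.1400 + 52.3600 = 890.8800

890.88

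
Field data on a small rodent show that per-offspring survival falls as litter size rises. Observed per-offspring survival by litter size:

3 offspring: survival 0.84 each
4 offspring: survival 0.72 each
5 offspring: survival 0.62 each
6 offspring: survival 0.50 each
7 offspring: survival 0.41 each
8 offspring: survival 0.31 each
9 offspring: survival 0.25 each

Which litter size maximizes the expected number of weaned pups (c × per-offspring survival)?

Expected weaned pups = c × s(c):
  c=3: 3 × 0.84 = 2.520
  c=4: 4 × 0.72 = 2.880
  c=5: 5 × 0.62 = 3.100
  c=6: 6 × 0.50 = 3.000
  c=7: 7 × 0.41 = 2.870
  c=8: 8 × 0.31 = 2.480
  c=9: 9 × 0.25 = 2.250
Maximum at c = 5 (3.100 weaned pups).

5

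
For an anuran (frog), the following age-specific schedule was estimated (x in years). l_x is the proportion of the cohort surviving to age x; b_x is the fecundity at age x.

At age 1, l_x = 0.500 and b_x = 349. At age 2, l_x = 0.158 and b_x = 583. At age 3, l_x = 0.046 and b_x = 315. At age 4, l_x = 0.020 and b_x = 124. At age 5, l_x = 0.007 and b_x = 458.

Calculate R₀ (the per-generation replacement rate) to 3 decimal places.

286.790

R₀ = Σ l_x b_x:
  age 1: 0.500 × 349 = 174.5000
  age 2: 0.158 × 583 = 92.1140
  age 3: 0.046 × 315 = 14.4900
  age 4: 0.020 × 124 = 2.4800
  age 5: 0.007 × 458 = 3.2060
R₀ = 174.5000 + 92.1140 + 14.4900 + 2.4800 + 3.2060 = 286.7900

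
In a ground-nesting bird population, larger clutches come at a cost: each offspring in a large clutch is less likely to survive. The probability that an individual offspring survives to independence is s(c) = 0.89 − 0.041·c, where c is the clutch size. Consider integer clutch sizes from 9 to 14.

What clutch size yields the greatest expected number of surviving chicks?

Expected surviving chicks = c × s(c):
  c=9: 9 × 0.521 = 4.689
  c=10: 10 × 0.480 = 4.800
  c=11: 11 × 0.439 = 4.829
  c=12: 12 × 0.398 = 4.776
  c=13: 13 × 0.357 = 4.641
  c=14: 14 × 0.316 = 4.424
Maximum at c = 11 (4.829 surviving chicks).

11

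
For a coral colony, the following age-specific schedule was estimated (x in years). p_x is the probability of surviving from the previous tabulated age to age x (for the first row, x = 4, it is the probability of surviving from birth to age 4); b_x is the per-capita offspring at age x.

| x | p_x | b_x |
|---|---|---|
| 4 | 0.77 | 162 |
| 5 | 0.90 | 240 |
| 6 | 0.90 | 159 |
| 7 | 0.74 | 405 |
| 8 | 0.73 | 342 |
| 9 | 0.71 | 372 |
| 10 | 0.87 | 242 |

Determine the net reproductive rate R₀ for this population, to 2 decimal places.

Survivorship from birth: l_x = p_4·p_5·…·p_x.
  l_4 = 0.77000
  l_5 = 0.69300
  l_6 = 0.62370
  l_7 = 0.46154
  l_8 = 0.33692
  l_9 = 0.23922
  l_10 = 0.20812
R₀ = Σ l_x b_x:
  age 4: 0.77000 × 162 = 124.7400
  age 5: 0.69300 × 240 = 166.3200
  age 6: 0.62370 × 159 = 99.1683
  age 7: 0.46154 × 405 = 186.9237
  age 8: 0.33692 × 342 = 115.2266
  age 9: 0.23922 × 372 = 88.9898
  age 10: 0.20812 × 242 = 50.3650
R₀ = 124.7400 + 166.3200 + 99.1683 + 186.9237 + 115.2266 + 88.9898 + 50.3650 = 831.7335

831.73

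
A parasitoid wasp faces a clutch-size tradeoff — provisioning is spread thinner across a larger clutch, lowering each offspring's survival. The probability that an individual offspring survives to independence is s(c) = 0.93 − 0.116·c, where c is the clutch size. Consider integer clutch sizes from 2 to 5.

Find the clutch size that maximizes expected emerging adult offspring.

4

Expected emerging adult offspring = c × s(c):
  c=2: 2 × 0.698 = 1.396
  c=3: 3 × 0.582 = 1.746
  c=4: 4 × 0.466 = 1.864
  c=5: 5 × 0.350 = 1.750
Maximum at c = 4 (1.864 emerging adult offspring).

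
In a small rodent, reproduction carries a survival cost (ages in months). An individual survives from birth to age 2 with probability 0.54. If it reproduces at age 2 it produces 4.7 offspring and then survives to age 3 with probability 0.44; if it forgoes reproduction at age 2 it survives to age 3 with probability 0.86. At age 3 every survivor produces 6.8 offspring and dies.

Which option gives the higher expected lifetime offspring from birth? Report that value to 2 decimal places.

4.15

breed at age 2: R₀ = 0.54 × (4.7 + 0.44 × 6.8) = 0.54 × 7.6920 = 4.1537
delay to age 3: R₀ = 0.54 × (0.86 × 6.8) = 0.54 × 5.8480 = 3.1579
Higher: breed at age 2 (4.1537).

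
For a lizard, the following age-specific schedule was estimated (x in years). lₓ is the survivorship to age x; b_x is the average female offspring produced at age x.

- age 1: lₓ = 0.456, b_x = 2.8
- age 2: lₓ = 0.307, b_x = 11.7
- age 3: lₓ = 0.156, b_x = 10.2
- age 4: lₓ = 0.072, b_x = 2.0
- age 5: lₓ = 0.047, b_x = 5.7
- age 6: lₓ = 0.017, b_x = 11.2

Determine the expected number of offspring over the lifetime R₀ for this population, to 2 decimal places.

R₀ = Σ lₓ b_x:
  age 1: 0.456 × 2.8 = 1.2768
  age 2: 0.307 × 11.7 = 3.5919
  age 3: 0.156 × 10.2 = 1.5912
  age 4: 0.072 × 2.0 = 0.1440
  age 5: 0.047 × 5.7 = 0.2679
  age 6: 0.017 × 11.2 = 0.1904
R₀ = 1.2768 + 3.5919 + 1.5912 + 0.1440 + 0.2679 + 0.1904 = 7.0622

7.06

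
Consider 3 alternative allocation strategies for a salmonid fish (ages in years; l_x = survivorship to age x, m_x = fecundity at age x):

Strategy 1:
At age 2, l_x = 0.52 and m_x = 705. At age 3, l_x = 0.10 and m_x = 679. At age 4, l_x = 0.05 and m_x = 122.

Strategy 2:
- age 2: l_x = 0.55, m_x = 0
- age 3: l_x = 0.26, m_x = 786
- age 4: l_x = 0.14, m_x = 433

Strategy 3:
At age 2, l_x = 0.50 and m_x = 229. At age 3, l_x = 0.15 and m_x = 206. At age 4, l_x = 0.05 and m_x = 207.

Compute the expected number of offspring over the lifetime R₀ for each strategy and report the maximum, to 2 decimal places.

Strategy 1: R₀ = 0.52×705 + 0.10×679 + 0.05×122 = 440.6000
Strategy 2: R₀ = 0.55×0 + 0.26×786 + 0.14×433 = 264.9800
Strategy 3: R₀ = 0.50×229 + 0.15×206 + 0.05×207 = 155.7500
Highest R₀: strategy 1 with 440.6000.

440.60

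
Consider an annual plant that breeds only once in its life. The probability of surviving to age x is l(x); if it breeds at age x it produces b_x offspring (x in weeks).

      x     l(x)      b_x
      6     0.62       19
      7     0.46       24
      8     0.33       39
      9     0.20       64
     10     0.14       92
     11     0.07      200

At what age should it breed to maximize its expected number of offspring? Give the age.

Expected offspring if breeding at age x = l(x) × b_x:
  age 6: 0.62 × 19 = 11.780
  age 7: 0.46 × 24 = 11.040
  age 8: 0.33 × 39 = 12.870
  age 9: 0.20 × 64 = 12.800
  age 10: 0.14 × 92 = 12.880
  age 11: 0.07 × 200 = 14.000
Maximum at age 11 (14.000).

11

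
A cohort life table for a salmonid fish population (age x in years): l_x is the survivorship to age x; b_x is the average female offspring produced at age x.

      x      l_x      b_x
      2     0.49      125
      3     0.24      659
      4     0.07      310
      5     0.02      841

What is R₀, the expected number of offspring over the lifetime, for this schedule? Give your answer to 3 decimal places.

R₀ = Σ l_x b_x:
  age 2: 0.49 × 125 = 61.2500
  age 3: 0.24 × 659 = 158.1600
  age 4: 0.07 × 310 = 21.7000
  age 5: 0.02 × 841 = 16.8200
R₀ = 61.2500 + 158.1600 + 21.7000 + 16.8200 = 257.9300

257.930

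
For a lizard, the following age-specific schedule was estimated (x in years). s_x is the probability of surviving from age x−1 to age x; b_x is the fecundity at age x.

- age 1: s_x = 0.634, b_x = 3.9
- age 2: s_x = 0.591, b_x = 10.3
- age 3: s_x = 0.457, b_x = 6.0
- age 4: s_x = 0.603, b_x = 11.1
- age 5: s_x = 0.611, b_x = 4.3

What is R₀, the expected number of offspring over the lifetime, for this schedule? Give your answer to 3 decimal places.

8.777

Survivorship from birth: l_x = s_1·s_2·…·s_x.
  l_1 = 0.63400
  l_2 = 0.37469
  l_3 = 0.17124
  l_4 = 0.10325
  l_5 = 0.06309
R₀ = Σ l_x b_x:
  age 1: 0.63400 × 3.9 = 2.4726
  age 2: 0.37469 × 10.3 = 3.8593
  age 3: 0.17124 × 6.0 = 1.0274
  age 4: 0.10325 × 11.1 = 1.1461
  age 5: 0.06309 × 4.3 = 0.2713
R₀ = 2.4726 + 3.8593 + 1.0274 + 1.1461 + 0.2713 = 8.7767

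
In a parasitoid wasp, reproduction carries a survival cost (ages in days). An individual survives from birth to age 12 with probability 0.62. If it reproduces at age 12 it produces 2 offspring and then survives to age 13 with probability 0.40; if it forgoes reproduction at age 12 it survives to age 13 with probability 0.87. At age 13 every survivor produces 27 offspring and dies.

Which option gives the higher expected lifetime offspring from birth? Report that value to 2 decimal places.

14.56

breed at age 12: R₀ = 0.62 × (2 + 0.40 × 27) = 0.62 × 12.8000 = 7.9360
delay to age 13: R₀ = 0.62 × (0.87 × 27) = 0.62 × 23.4900 = 14.5638
Higher: delay to age 13 (14.5638).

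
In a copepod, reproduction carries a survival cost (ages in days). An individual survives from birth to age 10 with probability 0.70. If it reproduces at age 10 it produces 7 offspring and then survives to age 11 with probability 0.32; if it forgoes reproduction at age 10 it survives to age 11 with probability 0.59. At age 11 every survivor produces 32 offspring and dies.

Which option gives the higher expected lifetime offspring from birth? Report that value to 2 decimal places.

breed at age 10: R₀ = 0.70 × (7 + 0.32 × 32) = 0.70 × 17.2400 = 12.0680
delay to age 11: R₀ = 0.70 × (0.59 × 32) = 0.70 × 18.8800 = 13.2160
Higher: delay to age 11 (13.2160).

13.22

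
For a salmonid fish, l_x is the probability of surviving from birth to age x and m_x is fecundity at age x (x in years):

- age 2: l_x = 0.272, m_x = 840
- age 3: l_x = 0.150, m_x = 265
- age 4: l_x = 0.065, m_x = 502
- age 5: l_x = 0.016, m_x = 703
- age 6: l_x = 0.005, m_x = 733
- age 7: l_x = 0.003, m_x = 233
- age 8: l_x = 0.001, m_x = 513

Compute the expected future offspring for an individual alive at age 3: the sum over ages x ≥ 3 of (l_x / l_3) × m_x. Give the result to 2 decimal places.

l_3 = 0.150. Conditional survival from age 3 to x is l_x / l_3.
  x=3: (0.150/0.150) × 265 = 265.0000
  x=4: (0.065/0.150) × 502 = 217.5333
  x=5: (0.016/0.150) × 703 = 74.9867
  x=6: (0.005/0.150) × 733 = 24.4333
  x=7: (0.003/0.150) × 233 = 4.6600
  x=8: (0.001/0.150) × 513 = 3.4200
Sum = 265.0000 + 217.5333 + 74.9867 + 24.4333 + 4.6600 + 3.4200 = 590.0333

590.03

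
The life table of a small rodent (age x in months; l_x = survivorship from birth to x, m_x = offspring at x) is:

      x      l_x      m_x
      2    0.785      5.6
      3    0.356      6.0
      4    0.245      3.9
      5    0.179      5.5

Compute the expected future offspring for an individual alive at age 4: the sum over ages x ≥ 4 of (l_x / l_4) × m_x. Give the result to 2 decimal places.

l_4 = 0.245. Conditional survival from age 4 to x is l_x / l_4.
  x=4: (0.245/0.245) × 3.9 = 3.9000
  x=5: (0.179/0.245) × 5.5 = 4.0184
Sum = 3.9000 + 4.0184 = 7.9184

7.92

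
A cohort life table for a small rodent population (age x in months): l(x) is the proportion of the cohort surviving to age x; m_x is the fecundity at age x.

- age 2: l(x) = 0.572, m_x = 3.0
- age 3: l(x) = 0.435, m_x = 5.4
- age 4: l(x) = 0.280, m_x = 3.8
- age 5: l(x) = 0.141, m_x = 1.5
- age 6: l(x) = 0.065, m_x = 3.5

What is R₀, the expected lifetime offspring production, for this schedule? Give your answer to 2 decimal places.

5.57

R₀ = Σ l(x) m_x:
  age 2: 0.572 × 3.0 = 1.7160
  age 3: 0.435 × 5.4 = 2.3490
  age 4: 0.280 × 3.8 = 1.0640
  age 5: 0.141 × 1.5 = 0.2115
  age 6: 0.065 × 3.5 = 0.2275
R₀ = 1.7160 + 2.3490 + 1.0640 + 0.2115 + 0.2275 = 5.5680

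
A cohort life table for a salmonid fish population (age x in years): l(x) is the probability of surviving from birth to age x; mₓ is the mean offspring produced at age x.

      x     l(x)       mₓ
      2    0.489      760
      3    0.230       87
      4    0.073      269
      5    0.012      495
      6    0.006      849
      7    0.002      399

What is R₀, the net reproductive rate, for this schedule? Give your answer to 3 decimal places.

423.119

R₀ = Σ l(x) mₓ:
  age 2: 0.489 × 760 = 371.6400
  age 3: 0.230 × 87 = 20.0100
  age 4: 0.073 × 269 = 19.6370
  age 5: 0.012 × 495 = 5.9400
  age 6: 0.006 × 849 = 5.0940
  age 7: 0.002 × 399 = 0.7980
R₀ = 371.6400 + 20.0100 + 19.6370 + 5.9400 + 5.0940 + 0.7980 = 423.1190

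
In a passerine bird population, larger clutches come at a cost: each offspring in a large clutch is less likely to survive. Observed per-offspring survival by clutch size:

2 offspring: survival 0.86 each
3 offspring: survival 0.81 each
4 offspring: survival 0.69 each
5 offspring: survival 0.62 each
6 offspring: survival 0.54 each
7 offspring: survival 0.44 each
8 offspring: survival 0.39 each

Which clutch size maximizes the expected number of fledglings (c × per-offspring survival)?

6

Expected fledglings = c × s(c):
  c=2: 2 × 0.86 = 1.720
  c=3: 3 × 0.81 = 2.430
  c=4: 4 × 0.69 = 2.760
  c=5: 5 × 0.62 = 3.100
  c=6: 6 × 0.54 = 3.240
  c=7: 7 × 0.44 = 3.080
  c=8: 8 × 0.39 = 3.120
Maximum at c = 6 (3.240 fledglings).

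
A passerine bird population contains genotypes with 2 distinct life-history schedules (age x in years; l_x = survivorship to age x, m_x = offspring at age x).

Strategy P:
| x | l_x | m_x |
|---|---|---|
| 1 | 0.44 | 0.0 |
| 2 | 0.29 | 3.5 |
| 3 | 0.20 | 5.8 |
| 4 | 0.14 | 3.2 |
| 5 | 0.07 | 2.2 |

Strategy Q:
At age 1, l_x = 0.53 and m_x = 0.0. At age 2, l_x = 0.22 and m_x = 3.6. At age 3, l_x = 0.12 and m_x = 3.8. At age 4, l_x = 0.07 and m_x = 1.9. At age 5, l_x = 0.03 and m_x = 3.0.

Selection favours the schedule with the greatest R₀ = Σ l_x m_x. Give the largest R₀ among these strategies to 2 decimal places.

2.78

Strategy P: R₀ = 0.44×0.0 + 0.29×3.5 + 0.20×5.8 + 0.14×3.2 + 0.07×2.2 = 2.7770
Strategy Q: R₀ = 0.53×0.0 + 0.22×3.6 + 0.12×3.8 + 0.07×1.9 + 0.03×3.0 = 1.4710
Highest R₀: strategy P with 2.7770.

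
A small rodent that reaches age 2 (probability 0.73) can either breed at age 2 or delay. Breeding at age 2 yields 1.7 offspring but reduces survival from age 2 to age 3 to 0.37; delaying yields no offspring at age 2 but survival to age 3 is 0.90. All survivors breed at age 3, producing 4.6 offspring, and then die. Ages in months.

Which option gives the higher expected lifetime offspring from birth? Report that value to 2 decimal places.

breed at age 2: R₀ = 0.73 × (1.7 + 0.37 × 4.6) = 0.73 × 3.4020 = 2.4835
delay to age 3: R₀ = 0.73 × (0.90 × 4.6) = 0.73 × 4.1400 = 3.0222
Higher: delay to age 3 (3.0222).

3.02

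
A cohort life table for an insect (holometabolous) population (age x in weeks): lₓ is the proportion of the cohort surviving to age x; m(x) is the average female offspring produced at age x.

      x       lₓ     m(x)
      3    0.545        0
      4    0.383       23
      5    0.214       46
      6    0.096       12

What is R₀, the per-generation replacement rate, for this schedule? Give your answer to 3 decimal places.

19.805

R₀ = Σ lₓ m(x):
  age 3: 0.545 × 0 = 0.0000
  age 4: 0.383 × 23 = 8.8090
  age 5: 0.214 × 46 = 9.8440
  age 6: 0.096 × 12 = 1.1520
R₀ = 0.0000 + 8.8090 + 9.8440 + 1.1520 = 19.8050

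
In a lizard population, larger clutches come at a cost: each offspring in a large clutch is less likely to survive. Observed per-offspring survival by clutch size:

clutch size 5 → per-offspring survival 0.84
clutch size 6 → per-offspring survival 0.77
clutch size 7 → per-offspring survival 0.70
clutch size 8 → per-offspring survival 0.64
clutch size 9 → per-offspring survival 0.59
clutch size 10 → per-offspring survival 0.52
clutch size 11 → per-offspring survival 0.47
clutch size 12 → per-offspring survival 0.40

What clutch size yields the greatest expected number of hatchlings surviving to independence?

Expected hatchlings surviving to independence = c × s(c):
  c=5: 5 × 0.84 = 4.200
  c=6: 6 × 0.77 = 4.620
  c=7: 7 × 0.70 = 4.900
  c=8: 8 × 0.64 = 5.120
  c=9: 9 × 0.59 = 5.310
  c=10: 10 × 0.52 = 5.200
  c=11: 11 × 0.47 = 5.170
  c=12: 12 × 0.40 = 4.800
Maximum at c = 9 (5.310 hatchlings surviving to independence).

9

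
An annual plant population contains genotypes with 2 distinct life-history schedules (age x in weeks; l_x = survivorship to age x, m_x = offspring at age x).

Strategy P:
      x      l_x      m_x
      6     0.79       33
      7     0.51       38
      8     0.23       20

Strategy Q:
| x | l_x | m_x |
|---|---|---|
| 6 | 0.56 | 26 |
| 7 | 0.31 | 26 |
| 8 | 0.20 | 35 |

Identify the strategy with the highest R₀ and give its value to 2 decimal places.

50.05

Strategy P: R₀ = 0.79×33 + 0.51×38 + 0.23×20 = 50.0500
Strategy Q: R₀ = 0.56×26 + 0.31×26 + 0.20×35 = 29.6200
Highest R₀: strategy P with 50.0500.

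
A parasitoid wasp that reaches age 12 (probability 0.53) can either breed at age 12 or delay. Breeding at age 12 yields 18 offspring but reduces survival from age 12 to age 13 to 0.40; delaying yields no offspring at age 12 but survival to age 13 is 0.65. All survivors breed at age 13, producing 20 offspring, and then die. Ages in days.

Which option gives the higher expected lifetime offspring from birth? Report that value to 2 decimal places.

13.78

breed at age 12: R₀ = 0.53 × (18 + 0.40 × 20) = 0.53 × 26.0000 = 13.7800
delay to age 13: R₀ = 0.53 × (0.65 × 20) = 0.53 × 13.0000 = 6.8900
Higher: breed at age 12 (13.7800).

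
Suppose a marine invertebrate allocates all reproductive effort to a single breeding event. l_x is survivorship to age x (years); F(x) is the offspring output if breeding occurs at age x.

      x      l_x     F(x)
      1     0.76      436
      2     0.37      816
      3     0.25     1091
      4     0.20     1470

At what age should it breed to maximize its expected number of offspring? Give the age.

1

Expected offspring if breeding at age x = l_x × F(x):
  age 1: 0.76 × 436 = 331.360
  age 2: 0.37 × 816 = 301.920
  age 3: 0.25 × 1091 = 272.750
  age 4: 0.20 × 1470 = 294.000
Maximum at age 1 (331.360).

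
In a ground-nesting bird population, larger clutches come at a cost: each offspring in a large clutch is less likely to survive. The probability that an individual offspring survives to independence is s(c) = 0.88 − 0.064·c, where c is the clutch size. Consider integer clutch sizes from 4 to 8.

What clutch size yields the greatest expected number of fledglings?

7

Expected fledglings = c × s(c):
  c=4: 4 × 0.624 = 2.496
  c=5: 5 × 0.560 = 2.800
  c=6: 6 × 0.496 = 2.976
  c=7: 7 × 0.432 = 3.024
  c=8: 8 × 0.368 = 2.944
Maximum at c = 7 (3.024 fledglings).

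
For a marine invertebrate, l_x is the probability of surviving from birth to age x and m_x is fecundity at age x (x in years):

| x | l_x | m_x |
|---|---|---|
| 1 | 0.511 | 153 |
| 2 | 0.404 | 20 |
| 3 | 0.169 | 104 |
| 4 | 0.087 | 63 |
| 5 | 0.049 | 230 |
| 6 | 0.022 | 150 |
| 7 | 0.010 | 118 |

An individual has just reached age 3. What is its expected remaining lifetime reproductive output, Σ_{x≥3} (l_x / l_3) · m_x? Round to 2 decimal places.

229.63

l_3 = 0.169. Conditional survival from age 3 to x is l_x / l_3.
  x=3: (0.169/0.169) × 104 = 104.0000
  x=4: (0.087/0.169) × 63 = 32.4320
  x=5: (0.049/0.169) × 230 = 66.6864
  x=6: (0.022/0.169) × 150 = 19.5266
  x=7: (0.010/0.169) × 118 = 6.9822
Sum = 104.0000 + 32.4320 + 66.6864 + 19.5266 + 6.9822 = 229.6272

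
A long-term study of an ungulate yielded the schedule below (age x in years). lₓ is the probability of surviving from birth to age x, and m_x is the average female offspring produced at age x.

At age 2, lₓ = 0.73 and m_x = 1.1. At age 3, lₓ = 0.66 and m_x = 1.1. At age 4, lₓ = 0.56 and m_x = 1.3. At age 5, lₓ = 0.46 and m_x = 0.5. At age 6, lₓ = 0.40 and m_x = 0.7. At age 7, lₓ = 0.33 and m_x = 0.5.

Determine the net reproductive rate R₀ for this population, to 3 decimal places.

R₀ = Σ lₓ m_x:
  age 2: 0.73 × 1.1 = 0.8030
  age 3: 0.66 × 1.1 = 0.7260
  age 4: 0.56 × 1.3 = 0.7280
  age 5: 0.46 × 0.5 = 0.2300
  age 6: 0.40 × 0.7 = 0.2800
  age 7: 0.33 × 0.5 = 0.1650
R₀ = 0.8030 + 0.7260 + 0.7280 + 0.2300 + 0.2800 + 0.1650 = 2.9320

2.932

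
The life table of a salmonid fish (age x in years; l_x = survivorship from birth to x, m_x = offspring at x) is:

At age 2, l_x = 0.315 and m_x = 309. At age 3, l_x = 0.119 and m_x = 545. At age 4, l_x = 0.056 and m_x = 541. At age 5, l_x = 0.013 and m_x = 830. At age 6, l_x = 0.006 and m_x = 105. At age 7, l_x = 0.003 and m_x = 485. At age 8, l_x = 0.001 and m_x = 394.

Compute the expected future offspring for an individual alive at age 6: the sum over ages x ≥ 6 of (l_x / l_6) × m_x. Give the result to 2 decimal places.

413.17

l_6 = 0.006. Conditional survival from age 6 to x is l_x / l_6.
  x=6: (0.006/0.006) × 105 = 105.0000
  x=7: (0.003/0.006) × 485 = 242.5000
  x=8: (0.001/0.006) × 394 = 65.6667
Sum = 105.0000 + 242.5000 + 65.6667 = 413.1667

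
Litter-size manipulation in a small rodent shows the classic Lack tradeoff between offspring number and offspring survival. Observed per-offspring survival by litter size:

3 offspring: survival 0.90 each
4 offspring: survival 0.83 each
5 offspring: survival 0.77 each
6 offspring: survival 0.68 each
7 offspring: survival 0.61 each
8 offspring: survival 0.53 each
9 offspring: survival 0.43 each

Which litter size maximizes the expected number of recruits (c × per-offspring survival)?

7

Expected recruits = c × s(c):
  c=3: 3 × 0.90 = 2.700
  c=4: 4 × 0.83 = 3.320
  c=5: 5 × 0.77 = 3.850
  c=6: 6 × 0.68 = 4.080
  c=7: 7 × 0.61 = 4.270
  c=8: 8 × 0.53 = 4.240
  c=9: 9 × 0.43 = 3.870
Maximum at c = 7 (4.270 recruits).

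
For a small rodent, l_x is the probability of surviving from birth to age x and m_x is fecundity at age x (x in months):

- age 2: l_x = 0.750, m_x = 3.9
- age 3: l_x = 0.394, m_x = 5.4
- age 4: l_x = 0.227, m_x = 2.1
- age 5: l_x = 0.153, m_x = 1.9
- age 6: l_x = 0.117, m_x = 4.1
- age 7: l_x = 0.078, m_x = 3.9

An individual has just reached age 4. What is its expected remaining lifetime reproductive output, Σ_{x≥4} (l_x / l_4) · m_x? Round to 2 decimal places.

l_4 = 0.227. Conditional survival from age 4 to x is l_x / l_4.
  x=4: (0.227/0.227) × 2.1 = 2.1000
  x=5: (0.153/0.227) × 1.9 = 1.2806
  x=6: (0.117/0.227) × 4.1 = 2.1132
  x=7: (0.078/0.227) × 3.9 = 1.3401
Sum = 2.1000 + 1.2806 + 2.1132 + 1.3401 = 6.8339

6.83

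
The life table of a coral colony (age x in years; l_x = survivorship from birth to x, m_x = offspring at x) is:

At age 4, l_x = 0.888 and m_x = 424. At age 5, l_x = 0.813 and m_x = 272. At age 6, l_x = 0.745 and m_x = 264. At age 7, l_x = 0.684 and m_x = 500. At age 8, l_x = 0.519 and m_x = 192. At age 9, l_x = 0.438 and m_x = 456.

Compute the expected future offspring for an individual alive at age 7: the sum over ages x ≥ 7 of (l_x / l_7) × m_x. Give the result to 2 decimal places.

l_7 = 0.684. Conditional survival from age 7 to x is l_x / l_7.
  x=7: (0.684/0.684) × 500 = 500.0000
  x=8: (0.519/0.684) × 192 = 145.6842
  x=9: (0.438/0.684) × 456 = 292.0000
Sum = 500.0000 + 145.6842 + 292.0000 = 937.6842

937.68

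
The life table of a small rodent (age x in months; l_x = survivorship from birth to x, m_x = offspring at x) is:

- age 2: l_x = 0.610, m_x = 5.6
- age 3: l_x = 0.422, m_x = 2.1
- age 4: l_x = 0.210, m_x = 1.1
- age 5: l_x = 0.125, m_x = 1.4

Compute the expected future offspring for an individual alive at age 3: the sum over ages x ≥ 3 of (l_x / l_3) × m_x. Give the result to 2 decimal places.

l_3 = 0.422. Conditional survival from age 3 to x is l_x / l_3.
  x=3: (0.422/0.422) × 2.1 = 2.1000
  x=4: (0.210/0.422) × 1.1 = 0.5474
  x=5: (0.125/0.422) × 1.4 = 0.4147
Sum = 2.1000 + 0.5474 + 0.4147 = 3.0621

3.06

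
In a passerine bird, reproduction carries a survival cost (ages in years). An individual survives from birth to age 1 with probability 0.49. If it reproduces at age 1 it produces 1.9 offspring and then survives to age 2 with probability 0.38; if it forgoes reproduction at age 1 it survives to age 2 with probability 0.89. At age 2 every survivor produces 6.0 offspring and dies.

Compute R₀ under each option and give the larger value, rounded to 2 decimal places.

2.62

breed at age 1: R₀ = 0.49 × (1.9 + 0.38 × 6.0) = 0.49 × 4.1800 = 2.0482
delay to age 2: R₀ = 0.49 × (0.89 × 6.0) = 0.49 × 5.3400 = 2.6166
Higher: delay to age 2 (2.6166).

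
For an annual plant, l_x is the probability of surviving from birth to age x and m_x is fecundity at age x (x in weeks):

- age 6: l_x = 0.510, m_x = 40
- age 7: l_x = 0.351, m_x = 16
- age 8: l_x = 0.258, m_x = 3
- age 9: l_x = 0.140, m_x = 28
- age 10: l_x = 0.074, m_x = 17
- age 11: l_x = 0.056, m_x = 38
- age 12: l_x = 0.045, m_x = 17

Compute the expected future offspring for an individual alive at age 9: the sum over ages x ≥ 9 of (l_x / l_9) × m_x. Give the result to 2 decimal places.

57.65

l_9 = 0.140. Conditional survival from age 9 to x is l_x / l_9.
  x=9: (0.140/0.140) × 28 = 28.0000
  x=10: (0.074/0.140) × 17 = 8.9857
  x=11: (0.056/0.140) × 38 = 15.2000
  x=12: (0.045/0.140) × 17 = 5.4643
Sum = 28.0000 + 8.9857 + 15.2000 + 5.4643 = 57.6500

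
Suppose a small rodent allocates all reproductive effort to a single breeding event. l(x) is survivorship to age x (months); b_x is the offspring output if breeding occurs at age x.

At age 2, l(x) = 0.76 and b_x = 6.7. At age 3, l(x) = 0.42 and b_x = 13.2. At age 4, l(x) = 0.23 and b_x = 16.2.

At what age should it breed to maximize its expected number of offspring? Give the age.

3

Expected offspring if breeding at age x = l(x) × b_x:
  age 2: 0.76 × 6.7 = 5.092
  age 3: 0.42 × 13.2 = 5.544
  age 4: 0.23 × 16.2 = 3.726
Maximum at age 3 (5.544).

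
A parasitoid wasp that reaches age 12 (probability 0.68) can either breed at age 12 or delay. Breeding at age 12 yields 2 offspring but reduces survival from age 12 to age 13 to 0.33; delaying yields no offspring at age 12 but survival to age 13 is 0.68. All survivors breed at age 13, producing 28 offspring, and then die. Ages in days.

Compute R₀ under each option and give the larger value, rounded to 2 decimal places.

breed at age 12: R₀ = 0.68 × (2 + 0.33 × 28) = 0.68 × 11.2400 = 7.6432
delay to age 13: R₀ = 0.68 × (0.68 × 28) = 0.68 × 19.0400 = 12.9472
Higher: delay to age 13 (12.9472).

12.95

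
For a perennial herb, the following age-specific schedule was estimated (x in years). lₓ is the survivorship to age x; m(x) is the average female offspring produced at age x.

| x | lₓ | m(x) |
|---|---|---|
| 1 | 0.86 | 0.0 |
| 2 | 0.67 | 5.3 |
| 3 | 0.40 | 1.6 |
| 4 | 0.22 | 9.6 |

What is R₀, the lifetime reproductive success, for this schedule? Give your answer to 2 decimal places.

R₀ = Σ lₓ m(x):
  age 1: 0.86 × 0.0 = 0.0000
  age 2: 0.67 × 5.3 = 3.5510
  age 3: 0.40 × 1.6 = 0.6400
  age 4: 0.22 × 9.6 = 2.1120
R₀ = 0.0000 + 3.5510 + 0.6400 + 2.1120 = 6.3030

6.30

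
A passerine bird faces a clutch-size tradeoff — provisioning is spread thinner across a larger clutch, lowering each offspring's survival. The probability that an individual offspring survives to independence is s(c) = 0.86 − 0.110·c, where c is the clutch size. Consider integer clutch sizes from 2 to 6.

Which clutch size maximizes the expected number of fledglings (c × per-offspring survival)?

4

Expected fledglings = c × s(c):
  c=2: 2 × 0.640 = 1.280
  c=3: 3 × 0.530 = 1.590
  c=4: 4 × 0.420 = 1.680
  c=5: 5 × 0.310 = 1.550
  c=6: 6 × 0.200 = 1.200
Maximum at c = 4 (1.680 fledglings).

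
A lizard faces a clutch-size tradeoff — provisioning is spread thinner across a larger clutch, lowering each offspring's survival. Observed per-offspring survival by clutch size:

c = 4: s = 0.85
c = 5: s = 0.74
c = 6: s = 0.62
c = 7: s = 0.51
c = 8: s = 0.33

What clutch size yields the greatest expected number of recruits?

6

Expected recruits = c × s(c):
  c=4: 4 × 0.85 = 3.400
  c=5: 5 × 0.74 = 3.700
  c=6: 6 × 0.62 = 3.720
  c=7: 7 × 0.51 = 3.570
  c=8: 8 × 0.33 = 2.640
Maximum at c = 6 (3.720 recruits).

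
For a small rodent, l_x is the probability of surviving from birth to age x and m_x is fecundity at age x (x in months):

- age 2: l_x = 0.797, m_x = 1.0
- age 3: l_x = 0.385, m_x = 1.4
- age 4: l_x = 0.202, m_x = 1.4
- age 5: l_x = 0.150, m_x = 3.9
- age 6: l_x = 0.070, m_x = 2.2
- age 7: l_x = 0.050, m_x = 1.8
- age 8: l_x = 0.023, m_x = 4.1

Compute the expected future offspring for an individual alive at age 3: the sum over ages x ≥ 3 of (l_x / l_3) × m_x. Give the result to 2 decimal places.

4.53

l_3 = 0.385. Conditional survival from age 3 to x is l_x / l_3.
  x=3: (0.385/0.385) × 1.4 = 1.4000
  x=4: (0.202/0.385) × 1.4 = 0.7345
  x=5: (0.150/0.385) × 3.9 = 1.5195
  x=6: (0.070/0.385) × 2.2 = 0.4000
  x=7: (0.050/0.385) × 1.8 = 0.2338
  x=8: (0.023/0.385) × 4.1 = 0.2449
Sum = 1.4000 + 0.7345 + 1.5195 + 0.4000 + 0.2338 + 0.2449 = 4.5327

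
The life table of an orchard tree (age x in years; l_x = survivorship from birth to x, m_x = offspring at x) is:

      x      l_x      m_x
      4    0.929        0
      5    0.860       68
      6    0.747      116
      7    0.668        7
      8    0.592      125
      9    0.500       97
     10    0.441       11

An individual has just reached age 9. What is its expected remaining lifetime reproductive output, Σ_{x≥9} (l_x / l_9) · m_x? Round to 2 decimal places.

106.70

l_9 = 0.500. Conditional survival from age 9 to x is l_x / l_9.
  x=9: (0.500/0.500) × 97 = 97.0000
  x=10: (0.441/0.500) × 11 = 9.7020
Sum = 97.0000 + 9.7020 = 106.7020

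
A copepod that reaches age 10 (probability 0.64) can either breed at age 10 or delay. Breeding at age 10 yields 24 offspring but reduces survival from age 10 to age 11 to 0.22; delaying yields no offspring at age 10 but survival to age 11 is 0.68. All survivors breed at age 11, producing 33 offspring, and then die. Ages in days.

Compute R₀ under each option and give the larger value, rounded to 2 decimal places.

20.01

breed at age 10: R₀ = 0.64 × (24 + 0.22 × 33) = 0.64 × 31.2600 = 20.0064
delay to age 11: R₀ = 0.64 × (0.68 × 33) = 0.64 × 22.4400 = 14.3616
Higher: breed at age 10 (20.0064).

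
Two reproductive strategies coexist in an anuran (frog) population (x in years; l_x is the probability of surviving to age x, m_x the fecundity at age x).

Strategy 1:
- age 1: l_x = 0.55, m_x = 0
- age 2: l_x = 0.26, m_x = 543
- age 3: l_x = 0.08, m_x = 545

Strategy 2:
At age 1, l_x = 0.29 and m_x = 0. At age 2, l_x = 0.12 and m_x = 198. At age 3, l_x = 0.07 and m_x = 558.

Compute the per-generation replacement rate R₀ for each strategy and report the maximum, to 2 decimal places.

184.78

Strategy 1: R₀ = 0.55×0 + 0.26×543 + 0.08×545 = 184.7800
Strategy 2: R₀ = 0.29×0 + 0.12×198 + 0.07×558 = 62.8200
Highest R₀: strategy 1 with 184.7800.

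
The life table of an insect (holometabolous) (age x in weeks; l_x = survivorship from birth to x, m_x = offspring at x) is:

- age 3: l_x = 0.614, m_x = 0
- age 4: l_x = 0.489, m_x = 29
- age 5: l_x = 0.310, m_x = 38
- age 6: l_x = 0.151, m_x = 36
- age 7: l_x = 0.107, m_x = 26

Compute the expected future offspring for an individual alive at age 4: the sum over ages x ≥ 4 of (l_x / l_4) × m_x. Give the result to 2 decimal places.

l_4 = 0.489. Conditional survival from age 4 to x is l_x / l_4.
  x=4: (0.489/0.489) × 29 = 29.0000
  x=5: (0.310/0.489) × 38 = 24.0900
  x=6: (0.151/0.489) × 36 = 11.1166
  x=7: (0.107/0.489) × 26 = 5.6892
Sum = 29.0000 + 24.0900 + 11.1166 + 5.6892 = 69.8957

69.90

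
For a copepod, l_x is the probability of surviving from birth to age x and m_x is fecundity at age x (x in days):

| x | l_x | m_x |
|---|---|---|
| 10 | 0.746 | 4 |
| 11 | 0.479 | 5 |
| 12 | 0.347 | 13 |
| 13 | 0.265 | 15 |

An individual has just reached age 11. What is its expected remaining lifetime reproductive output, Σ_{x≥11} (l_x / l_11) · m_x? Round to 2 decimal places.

22.72

l_11 = 0.479. Conditional survival from age 11 to x is l_x / l_11.
  x=11: (0.479/0.479) × 5 = 5.0000
  x=12: (0.347/0.479) × 13 = 9.4175
  x=13: (0.265/0.479) × 15 = 8.2985
Sum = 5.0000 + 9.4175 + 8.2985 = 22.7161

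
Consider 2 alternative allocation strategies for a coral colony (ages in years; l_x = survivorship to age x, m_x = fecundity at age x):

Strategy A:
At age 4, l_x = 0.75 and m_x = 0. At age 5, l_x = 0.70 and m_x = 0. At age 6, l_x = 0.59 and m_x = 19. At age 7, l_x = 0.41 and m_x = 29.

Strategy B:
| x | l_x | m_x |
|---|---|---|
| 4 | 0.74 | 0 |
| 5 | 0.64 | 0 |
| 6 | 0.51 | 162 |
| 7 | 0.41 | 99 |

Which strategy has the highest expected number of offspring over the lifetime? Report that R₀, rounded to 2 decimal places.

Strategy A: R₀ = 0.75×0 + 0.70×0 + 0.59×19 + 0.41×29 = 23.1000
Strategy B: R₀ = 0.74×0 + 0.64×0 + 0.51×162 + 0.41×99 = 123.2100
Highest R₀: strategy B with 123.2100.

123.21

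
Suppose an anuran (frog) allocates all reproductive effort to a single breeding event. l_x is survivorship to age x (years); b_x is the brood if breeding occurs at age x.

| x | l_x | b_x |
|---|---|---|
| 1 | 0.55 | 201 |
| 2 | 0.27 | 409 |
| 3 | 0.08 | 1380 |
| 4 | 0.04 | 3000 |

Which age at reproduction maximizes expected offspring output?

4

Expected offspring if breeding at age x = l_x × b_x:
  age 1: 0.55 × 201 = 110.550
  age 2: 0.27 × 409 = 110.430
  age 3: 0.08 × 1380 = 110.400
  age 4: 0.04 × 3000 = 120.000
Maximum at age 4 (120.000).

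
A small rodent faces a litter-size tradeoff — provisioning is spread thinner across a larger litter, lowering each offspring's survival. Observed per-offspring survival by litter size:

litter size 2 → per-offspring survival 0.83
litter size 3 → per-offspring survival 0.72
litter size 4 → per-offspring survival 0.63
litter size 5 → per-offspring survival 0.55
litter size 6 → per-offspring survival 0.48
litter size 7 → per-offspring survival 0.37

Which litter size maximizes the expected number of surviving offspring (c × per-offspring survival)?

Expected surviving offspring = c × s(c):
  c=2: 2 × 0.83 = 1.660
  c=3: 3 × 0.72 = 2.160
  c=4: 4 × 0.63 = 2.520
  c=5: 5 × 0.55 = 2.750
  c=6: 6 × 0.48 = 2.880
  c=7: 7 × 0.37 = 2.590
Maximum at c = 6 (2.880 surviving offspring).

6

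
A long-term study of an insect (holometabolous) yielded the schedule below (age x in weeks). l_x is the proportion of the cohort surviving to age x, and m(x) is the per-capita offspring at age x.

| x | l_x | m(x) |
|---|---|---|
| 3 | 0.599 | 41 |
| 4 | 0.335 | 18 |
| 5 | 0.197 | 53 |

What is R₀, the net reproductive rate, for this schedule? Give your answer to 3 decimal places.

R₀ = Σ l_x m(x):
  age 3: 0.599 × 41 = 24.5590
  age 4: 0.335 × 18 = 6.0300
  age 5: 0.197 × 53 = 10.4410
R₀ = 24.5590 + 6.0300 + 10.4410 = 41.0300

41.030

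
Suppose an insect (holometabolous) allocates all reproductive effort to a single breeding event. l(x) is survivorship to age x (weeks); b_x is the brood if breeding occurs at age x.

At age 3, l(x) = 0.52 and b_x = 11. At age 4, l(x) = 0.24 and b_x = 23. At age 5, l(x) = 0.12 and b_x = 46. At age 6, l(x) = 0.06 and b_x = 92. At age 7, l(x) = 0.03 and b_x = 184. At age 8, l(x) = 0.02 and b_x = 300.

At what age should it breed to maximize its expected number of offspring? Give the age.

8

Expected offspring if breeding at age x = l(x) × b_x:
  age 3: 0.52 × 11 = 5.720
  age 4: 0.24 × 23 = 5.520
  age 5: 0.12 × 46 = 5.520
  age 6: 0.06 × 92 = 5.520
  age 7: 0.03 × 184 = 5.520
  age 8: 0.02 × 300 = 6.000
Maximum at age 8 (6.000).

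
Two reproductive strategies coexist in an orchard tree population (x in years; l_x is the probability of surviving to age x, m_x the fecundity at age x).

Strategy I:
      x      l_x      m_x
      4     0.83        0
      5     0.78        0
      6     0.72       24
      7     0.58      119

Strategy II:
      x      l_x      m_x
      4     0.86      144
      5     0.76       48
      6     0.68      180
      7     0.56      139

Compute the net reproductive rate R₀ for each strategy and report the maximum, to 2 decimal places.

360.56

Strategy I: R₀ = 0.83×0 + 0.78×0 + 0.72×24 + 0.58×119 = 86.3000
Strategy II: R₀ = 0.86×144 + 0.76×48 + 0.68×180 + 0.56×139 = 360.5600
Highest R₀: strategy II with 360.5600.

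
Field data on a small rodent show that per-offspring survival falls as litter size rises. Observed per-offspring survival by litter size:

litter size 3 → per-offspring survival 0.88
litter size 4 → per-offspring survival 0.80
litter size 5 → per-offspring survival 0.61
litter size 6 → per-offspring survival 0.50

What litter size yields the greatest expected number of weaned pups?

4

Expected weaned pups = c × s(c):
  c=3: 3 × 0.88 = 2.640
  c=4: 4 × 0.80 = 3.200
  c=5: 5 × 0.61 = 3.050
  c=6: 6 × 0.50 = 3.000
Maximum at c = 4 (3.200 weaned pups).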